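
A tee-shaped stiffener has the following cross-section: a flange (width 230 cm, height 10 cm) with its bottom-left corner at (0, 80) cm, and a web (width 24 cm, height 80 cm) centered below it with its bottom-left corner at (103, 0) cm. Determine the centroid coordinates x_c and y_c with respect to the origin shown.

web: A = 24 × 80 = 1920.00, centroid at (115.00, 40.00).
flange: A = 230 × 10 = 2300.00, centroid at (115.00, 85.00).
ΣA = 4220.00 cm², ΣAx_c = 485300.00 cm³, ΣAy_c = 272300.00 cm³.
x_c = 485300.00/4220.00 = 115.00 cm; y_c = 272300.00/4220.00 = 64.53 cm.

x_c = 115.00 cm, y_c = 64.53 cm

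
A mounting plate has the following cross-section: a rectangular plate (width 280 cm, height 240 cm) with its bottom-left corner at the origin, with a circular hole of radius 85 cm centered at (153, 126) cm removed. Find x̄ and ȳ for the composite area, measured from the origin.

Part | A | x̄ᵢ | ȳᵢ | A·x̄ᵢ | A·ȳᵢ
plate | 67200.00 | 140.00 | 120.00 | 9408000.00 | 8064000.00
hole | -22698.01 | 153.00 | 126.00 | -3472795.06 | -2859948.87
Σ | 44501.99 |  |  | 5935204.94 | 5204051.13
x̄ = 5935204.94 / 44501.99 = 133.37 cm
ȳ = 5204051.13 / 44501.99 = 116.94 cm

x̄ = 133.37 cm, ȳ = 116.94 cm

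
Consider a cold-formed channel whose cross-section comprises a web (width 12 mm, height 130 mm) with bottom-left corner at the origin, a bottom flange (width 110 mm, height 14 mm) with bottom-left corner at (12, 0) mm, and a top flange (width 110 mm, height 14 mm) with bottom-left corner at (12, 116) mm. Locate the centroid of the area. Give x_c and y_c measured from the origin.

Part | A | x̄ᵢ | ȳᵢ | A·x̄ᵢ | A·ȳᵢ
web | 1560.00 | 6.00 | 65.00 | 9360.00 | 101400.00
bottom flange | 1540.00 | 67.00 | 7.00 | 103180.00 | 10780.00
top flange | 1540.00 | 67.00 | 123.00 | 103180.00 | 189420.00
Σ | 4640.00 |  |  | 215720.00 | 301600.00
x_c = 215720.00 / 4640.00 = 46.49 mm
y_c = 301600.00 / 4640.00 = 65.00 mm

x_c = 46.49 mm, y_c = 65.00 mm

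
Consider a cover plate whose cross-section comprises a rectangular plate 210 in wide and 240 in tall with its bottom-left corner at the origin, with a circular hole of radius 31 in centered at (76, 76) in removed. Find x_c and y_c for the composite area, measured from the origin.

Part | A | x̄ᵢ | ȳᵢ | A·x̄ᵢ | A·ȳᵢ
plate | 50400.00 | 105.00 | 120.00 | 5292000.00 | 6048000.00
hole | -3019.07 | 76.00 | 76.00 | -229449.36 | -229449.36
Σ | 47380.93 |  |  | 5062550.64 | 5818550.64
x_c = 5062550.64 / 47380.93 = 106.85 in
y_c = 5818550.64 / 47380.93 = 122.80 in

x_c = 106.85 in, y_c = 122.80 in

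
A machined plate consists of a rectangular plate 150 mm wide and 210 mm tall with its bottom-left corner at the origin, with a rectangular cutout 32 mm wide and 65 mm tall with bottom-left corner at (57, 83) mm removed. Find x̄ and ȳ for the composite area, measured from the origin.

plate: A = 150 × 210 = 31500.00, centroid at (75.00, 105.00).
hole: A = −(32 × 65) = -2080.00, centroid at (73.00, 115.50).
ΣA = 29420.00 mm², ΣAx̄ = 2210660.00 mm³, ΣAȳ = 3067260.00 mm³.
x̄ = 2210660.00/29420.00 = 75.14 mm; ȳ = 3067260.00/29420.00 = 104.26 mm.

x̄ = 75.14 mm, ȳ = 104.26 mm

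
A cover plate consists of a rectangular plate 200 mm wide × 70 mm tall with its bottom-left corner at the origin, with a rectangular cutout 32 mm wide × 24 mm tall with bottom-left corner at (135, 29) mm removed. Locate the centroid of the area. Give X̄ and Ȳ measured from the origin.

plate: A = 200 × 70 = 14000.00, centroid at (100.00, 35.00).
hole: A = −(32 × 24) = -768.00, centroid at (151.00, 41.00).
ΣA = 13232.00 mm²
ΣAX̄ = (14000.00)(100.00) + (-768.00)(151.00) = 1284032.00 mm³
ΣAȲ = (14000.00)(35.00) + (-768.00)(41.00) = 458512.00 mm³
X̄ = 1284032.00 / 13232.00 = 97.04 mm
Ȳ = 458512.00 / 13232.00 = 34.65 mm

X̄ = 97.04 mm, Ȳ = 34.65 mm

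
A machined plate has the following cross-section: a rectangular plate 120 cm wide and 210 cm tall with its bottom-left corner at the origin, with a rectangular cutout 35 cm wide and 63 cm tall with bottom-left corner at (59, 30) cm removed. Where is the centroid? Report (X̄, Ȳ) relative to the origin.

X̄ = 58.42 cm, Ȳ = 109.17 cm

plate: A = 120 × 210 = 25200.00, centroid at (60.00, 105.00).
hole: A = −(35 × 63) = -2205.00, centroid at (76.50, 61.50).
ΣA = 22995.00 cm², ΣAX̄ = 1343317.50 cm³, ΣAȲ = 2510392.50 cm³.
X̄ = 1343317.50/22995.00 = 58.42 cm; Ȳ = 2510392.50/22995.00 = 109.17 cm.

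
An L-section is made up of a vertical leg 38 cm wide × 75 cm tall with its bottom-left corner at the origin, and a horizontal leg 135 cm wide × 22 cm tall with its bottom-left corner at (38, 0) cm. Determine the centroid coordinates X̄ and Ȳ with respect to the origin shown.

vertical leg: A = 38 × 75 = 2850.00, centroid at (19.00, 37.50).
horizontal leg: A = 135 × 22 = 2970.00, centroid at (105.50, 11.00).
ΣA = 5820.00 cm², ΣAX̄ = 367485.00 cm³, ΣAȲ = 139545.00 cm³.
X̄ = 367485.00/5820.00 = 63.14 cm; Ȳ = 139545.00/5820.00 = 23.98 cm.

X̄ = 63.14 cm, Ȳ = 23.98 cm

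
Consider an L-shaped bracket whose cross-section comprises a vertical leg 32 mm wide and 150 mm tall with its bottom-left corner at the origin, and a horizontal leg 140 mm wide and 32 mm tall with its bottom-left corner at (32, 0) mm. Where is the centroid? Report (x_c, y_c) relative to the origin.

x_c = 57.52 mm, y_c = 46.52 mm

vertical leg: A = 32 × 150 = 4800.00, centroid at (16.00, 75.00).
horizontal leg: A = 140 × 32 = 4480.00, centroid at (102.00, 16.00).
ΣA = 9280.00 mm²
ΣAx_c = (4800.00)(16.00) + (4480.00)(102.00) = 533760.00 mm³
ΣAy_c = (4800.00)(75.00) + (4480.00)(16.00) = 431680.00 mm³
x_c = 533760.00 / 9280.00 = 57.52 mm
y_c = 431680.00 / 9280.00 = 46.52 mm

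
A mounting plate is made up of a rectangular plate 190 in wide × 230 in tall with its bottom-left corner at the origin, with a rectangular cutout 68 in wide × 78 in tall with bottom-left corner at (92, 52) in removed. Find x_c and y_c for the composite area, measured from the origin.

Part | A | x̄ᵢ | ȳᵢ | A·x̄ᵢ | A·ȳᵢ
plate | 43700.00 | 95.00 | 115.00 | 4151500.00 | 5025500.00
hole | -5304.00 | 126.00 | 91.00 | -668304.00 | -482664.00
Σ | 38396.00 |  |  | 3483196.00 | 4542836.00
x_c = 3483196.00 / 38396.00 = 90.72 in
y_c = 4542836.00 / 38396.00 = 118.32 in

x_c = 90.72 in, y_c = 118.32 in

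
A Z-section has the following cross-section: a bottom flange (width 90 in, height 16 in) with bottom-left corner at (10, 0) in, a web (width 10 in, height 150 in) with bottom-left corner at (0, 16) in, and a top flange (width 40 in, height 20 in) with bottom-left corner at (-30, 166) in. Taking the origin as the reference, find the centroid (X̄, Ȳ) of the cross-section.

X̄ = 21.04 in, Ȳ = 77.22 in

bottom flange: A = 90 × 16 = 1440.00, centroid at (55.00, 8.00).
web: A = 10 × 150 = 1500.00, centroid at (5.00, 91.00).
top flange: A = 40 × 20 = 800.00, centroid at (-10.00, 176.00).
ΣA = 3740.00 in², ΣAX̄ = 78700.00 in³, ΣAȲ = 288820.00 in³.
X̄ = 78700.00/3740.00 = 21.04 in; Ȳ = 288820.00/3740.00 = 77.22 in.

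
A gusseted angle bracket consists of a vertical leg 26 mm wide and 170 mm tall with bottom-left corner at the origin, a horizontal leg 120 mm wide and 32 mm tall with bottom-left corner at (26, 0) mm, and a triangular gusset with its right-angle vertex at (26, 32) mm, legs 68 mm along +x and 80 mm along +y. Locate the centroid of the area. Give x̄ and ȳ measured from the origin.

x̄ = 47.37 mm, ȳ = 54.35 mm

Part | A | x̄ᵢ | ȳᵢ | A·x̄ᵢ | A·ȳᵢ
vertical leg | 4420.00 | 13.00 | 85.00 | 57460.00 | 375700.00
horizontal leg | 3840.00 | 86.00 | 16.00 | 330240.00 | 61440.00
gusset | 2720.00 | 48.67 | 58.67 | 132373.33 | 159573.33
Σ | 10980.00 |  |  | 520073.33 | 596713.33
x̄ = 520073.33 / 10980.00 = 47.37 mm
ȳ = 596713.33 / 10980.00 = 54.35 mm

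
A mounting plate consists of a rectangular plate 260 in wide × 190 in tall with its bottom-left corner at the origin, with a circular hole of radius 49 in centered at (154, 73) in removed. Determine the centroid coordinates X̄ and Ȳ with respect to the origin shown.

plate: A = 260 × 190 = 49400.00, centroid at (130.00, 95.00).
hole: A = −π·49² = -7542.96, centroid at (154.00, 73.00).
ΣA = 41857.04 in²
ΣAX̄ = (49400.00)(130.00) + (-7542.96)(154.00) = 5260383.55 in³
ΣAȲ = (49400.00)(95.00) + (-7542.96)(73.00) = 4142363.63 in³
X̄ = 5260383.55 / 41857.04 = 125.68 in
Ȳ = 4142363.63 / 41857.04 = 98.96 in

X̄ = 125.68 in, Ȳ = 98.96 in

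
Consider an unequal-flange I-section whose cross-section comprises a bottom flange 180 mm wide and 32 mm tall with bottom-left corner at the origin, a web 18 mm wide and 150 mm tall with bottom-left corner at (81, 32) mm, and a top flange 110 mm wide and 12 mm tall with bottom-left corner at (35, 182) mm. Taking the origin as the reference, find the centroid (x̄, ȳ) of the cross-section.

Part | A | x̄ᵢ | ȳᵢ | A·x̄ᵢ | A·ȳᵢ
bottom flange | 5760.00 | 90.00 | 16.00 | 518400.00 | 92160.00
web | 2700.00 | 90.00 | 107.00 | 243000.00 | 288900.00
top flange | 1320.00 | 90.00 | 188.00 | 118800.00 | 248160.00
Σ | 9780.00 |  |  | 880200.00 | 629220.00
x̄ = 880200.00 / 9780.00 = 90.00 mm
ȳ = 629220.00 / 9780.00 = 64.34 mm

x̄ = 90.00 mm, ȳ = 64.34 mm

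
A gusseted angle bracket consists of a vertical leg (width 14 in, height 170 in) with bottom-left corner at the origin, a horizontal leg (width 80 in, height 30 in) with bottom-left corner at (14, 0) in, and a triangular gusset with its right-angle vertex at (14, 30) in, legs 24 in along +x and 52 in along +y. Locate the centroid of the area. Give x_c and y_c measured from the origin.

vertical leg: A = 14 × 170 = 2380.00, centroid at (7.00, 85.00).
horizontal leg: A = 80 × 30 = 2400.00, centroid at (54.00, 15.00).
gusset: A = ½·24·52 = 624.00, centroid at (22.00, 47.33).
ΣA = 5404.00 in², ΣAx_c = 159988.00 in³, ΣAy_c = 267836.00 in³.
x_c = 159988.00/5404.00 = 29.61 in; y_c = 267836.00/5404.00 = 49.56 in.

x_c = 29.61 in, y_c = 49.56 in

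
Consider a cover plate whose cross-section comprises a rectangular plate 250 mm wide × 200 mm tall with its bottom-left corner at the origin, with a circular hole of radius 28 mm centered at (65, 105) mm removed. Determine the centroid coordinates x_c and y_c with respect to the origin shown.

x_c = 128.11 mm, y_c = 99.74 mm

Part | A | x̄ᵢ | ȳᵢ | A·x̄ᵢ | A·ȳᵢ
plate | 50000.00 | 125.00 | 100.00 | 6250000.00 | 5000000.00
hole | -2463.01 | 65.00 | 105.00 | -160095.56 | -258615.91
Σ | 47536.99 |  |  | 6089904.44 | 4741384.09
x_c = 6089904.44 / 47536.99 = 128.11 mm
y_c = 4741384.09 / 47536.99 = 99.74 mm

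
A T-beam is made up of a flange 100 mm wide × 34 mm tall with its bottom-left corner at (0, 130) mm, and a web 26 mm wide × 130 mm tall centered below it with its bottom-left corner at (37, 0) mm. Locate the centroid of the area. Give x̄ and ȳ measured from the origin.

Part | A | x̄ᵢ | ȳᵢ | A·x̄ᵢ | A·ȳᵢ
web | 3380.00 | 50.00 | 65.00 | 169000.00 | 219700.00
flange | 3400.00 | 50.00 | 147.00 | 170000.00 | 499800.00
Σ | 6780.00 |  |  | 339000.00 | 719500.00
x̄ = 339000.00 / 6780.00 = 50.00 mm
ȳ = 719500.00 / 6780.00 = 106.12 mm

x̄ = 50.00 mm, ȳ = 106.12 mm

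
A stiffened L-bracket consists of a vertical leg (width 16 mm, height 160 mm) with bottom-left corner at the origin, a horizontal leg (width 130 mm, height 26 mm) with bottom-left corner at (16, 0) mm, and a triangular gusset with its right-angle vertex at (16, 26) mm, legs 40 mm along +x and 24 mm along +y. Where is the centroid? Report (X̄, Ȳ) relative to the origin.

X̄ = 48.03 mm, Ȳ = 41.29 mm

vertical leg: A = 16 × 160 = 2560.00, centroid at (8.00, 80.00).
horizontal leg: A = 130 × 26 = 3380.00, centroid at (81.00, 13.00).
gusset: A = ½·40·24 = 480.00, centroid at (29.33, 34.00).
ΣA = 6420.00 mm²
ΣAX̄ = (2560.00)(8.00) + (3380.00)(81.00) + (480.00)(29.33) = 308340.00 mm³
ΣAȲ = (2560.00)(80.00) + (3380.00)(13.00) + (480.00)(34.00) = 265060.00 mm³
X̄ = 308340.00 / 6420.00 = 48.03 mm
Ȳ = 265060.00 / 6420.00 = 41.29 mm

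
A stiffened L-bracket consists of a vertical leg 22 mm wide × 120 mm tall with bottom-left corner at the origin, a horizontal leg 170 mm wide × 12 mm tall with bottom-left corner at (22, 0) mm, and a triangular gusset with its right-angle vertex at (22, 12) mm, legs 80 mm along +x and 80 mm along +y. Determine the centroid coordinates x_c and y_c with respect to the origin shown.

vertical leg: A = 22 × 120 = 2640.00, centroid at (11.00, 60.00).
horizontal leg: A = 170 × 12 = 2040.00, centroid at (107.00, 6.00).
gusset: A = ½·80·80 = 3200.00, centroid at (48.67, 38.67).
ΣA = 7880.00 mm²
ΣAx_c = (2640.00)(11.00) + (2040.00)(107.00) + (3200.00)(48.67) = 403053.33 mm³
ΣAy_c = (2640.00)(60.00) + (2040.00)(6.00) + (3200.00)(38.67) = 294373.33 mm³
x_c = 403053.33 / 7880.00 = 51.15 mm
y_c = 294373.33 / 7880.00 = 37.36 mm

x_c = 51.15 mm, y_c = 37.36 mm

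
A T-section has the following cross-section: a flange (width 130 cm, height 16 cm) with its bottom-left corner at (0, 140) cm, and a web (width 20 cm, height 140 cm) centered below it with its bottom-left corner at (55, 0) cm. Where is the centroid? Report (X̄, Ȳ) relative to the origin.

X̄ = 65.00 cm, Ȳ = 103.25 cm

web: A = 20 × 140 = 2800.00, centroid at (65.00, 70.00).
flange: A = 130 × 16 = 2080.00, centroid at (65.00, 148.00).
ΣA = 4880.00 cm²
ΣAX̄ = (2800.00)(65.00) + (2080.00)(65.00) = 317200.00 cm³
ΣAȲ = (2800.00)(70.00) + (2080.00)(148.00) = 503840.00 cm³
X̄ = 317200.00 / 4880.00 = 65.00 cm
Ȳ = 503840.00 / 4880.00 = 103.25 cm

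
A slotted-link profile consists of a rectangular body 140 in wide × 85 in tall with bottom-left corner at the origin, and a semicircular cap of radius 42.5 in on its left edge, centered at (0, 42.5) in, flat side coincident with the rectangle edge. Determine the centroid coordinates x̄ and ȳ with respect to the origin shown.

rectangular body: A = 140 × 85 = 11900.00, centroid at (70.00, 42.50).
semicircular end: A = ½π·42.5² = 2837.25, centroid at (-18.04, 42.50).
ΣA = 14737.25 in², ΣAx̄ = 781822.92 in³, ΣAȳ = 626333.16 in³.
x̄ = 781822.92/14737.25 = 53.05 in; ȳ = 626333.16/14737.25 = 42.50 in.

x̄ = 53.05 in, ȳ = 42.50 in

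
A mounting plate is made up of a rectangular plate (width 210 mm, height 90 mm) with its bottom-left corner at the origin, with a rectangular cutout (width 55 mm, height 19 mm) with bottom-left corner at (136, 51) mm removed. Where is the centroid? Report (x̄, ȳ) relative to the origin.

x̄ = 101.58 mm, ȳ = 44.09 mm

plate: A = 210 × 90 = 18900.00, centroid at (105.00, 45.00).
hole: A = −(55 × 19) = -1045.00, centroid at (163.50, 60.50).
ΣA = 17855.00 mm²
ΣAx̄ = (18900.00)(105.00) + (-1045.00)(163.50) = 1813642.50 mm³
ΣAȳ = (18900.00)(45.00) + (-1045.00)(60.50) = 787277.50 mm³
x̄ = 1813642.50 / 17855.00 = 101.58 mm
ȳ = 787277.50 / 17855.00 = 44.09 mm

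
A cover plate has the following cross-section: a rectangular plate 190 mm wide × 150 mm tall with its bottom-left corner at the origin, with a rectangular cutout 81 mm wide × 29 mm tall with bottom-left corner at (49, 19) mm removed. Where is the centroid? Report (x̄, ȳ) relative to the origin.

x̄ = 95.49 mm, ȳ = 78.73 mm

Part | A | x̄ᵢ | ȳᵢ | A·x̄ᵢ | A·ȳᵢ
plate | 28500.00 | 95.00 | 75.00 | 2707500.00 | 2137500.00
hole | -2349.00 | 89.50 | 33.50 | -210235.50 | -78691.50
Σ | 26151.00 |  |  | 2497264.50 | 2058808.50
x̄ = 2497264.50 / 26151.00 = 95.49 mm
ȳ = 2058808.50 / 26151.00 = 78.73 mm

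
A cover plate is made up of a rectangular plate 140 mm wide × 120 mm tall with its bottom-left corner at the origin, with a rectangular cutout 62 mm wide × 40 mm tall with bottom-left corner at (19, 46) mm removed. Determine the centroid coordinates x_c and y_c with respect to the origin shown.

x_c = 73.46 mm, y_c = 58.96 mm

plate: A = 140 × 120 = 16800.00, centroid at (70.00, 60.00).
hole: A = −(62 × 40) = -2480.00, centroid at (50.00, 66.00).
ΣA = 14320.00 mm²
ΣAx_c = (16800.00)(70.00) + (-2480.00)(50.00) = 1052000.00 mm³
ΣAy_c = (16800.00)(60.00) + (-2480.00)(66.00) = 844320.00 mm³
x_c = 1052000.00 / 14320.00 = 73.46 mm
y_c = 844320.00 / 14320.00 = 58.96 mm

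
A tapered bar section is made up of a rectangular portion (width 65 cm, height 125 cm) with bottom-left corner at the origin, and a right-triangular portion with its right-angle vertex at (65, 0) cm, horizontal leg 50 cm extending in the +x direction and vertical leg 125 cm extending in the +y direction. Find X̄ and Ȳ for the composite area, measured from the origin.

X̄ = 46.16 cm, Ȳ = 56.71 cm

rectangular portion: A = 65 × 125 = 8125.00, centroid at (32.50, 62.50).
triangular portion: A = ½·50·125 = 3125.00, centroid at (81.67, 41.67).
ΣA = 11250.00 cm²
ΣAX̄ = (8125.00)(32.50) + (3125.00)(81.67) = 519270.83 cm³
ΣAȲ = (8125.00)(62.50) + (3125.00)(41.67) = 638020.83 cm³
X̄ = 519270.83 / 11250.00 = 46.16 cm
Ȳ = 638020.83 / 11250.00 = 56.71 cm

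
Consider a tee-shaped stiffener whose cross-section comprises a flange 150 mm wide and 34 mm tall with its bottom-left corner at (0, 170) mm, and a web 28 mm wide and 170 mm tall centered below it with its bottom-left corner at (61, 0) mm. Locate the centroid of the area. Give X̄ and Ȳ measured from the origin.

X̄ = 75.00 mm, Ȳ = 137.76 mm

web: A = 28 × 170 = 4760.00, centroid at (75.00, 85.00).
flange: A = 150 × 34 = 5100.00, centroid at (75.00, 187.00).
ΣA = 9860.00 mm², ΣAX̄ = 739500.00 mm³, ΣAȲ = 1358300.00 mm³.
X̄ = 739500.00/9860.00 = 75.00 mm; Ȳ = 1358300.00/9860.00 = 137.76 mm.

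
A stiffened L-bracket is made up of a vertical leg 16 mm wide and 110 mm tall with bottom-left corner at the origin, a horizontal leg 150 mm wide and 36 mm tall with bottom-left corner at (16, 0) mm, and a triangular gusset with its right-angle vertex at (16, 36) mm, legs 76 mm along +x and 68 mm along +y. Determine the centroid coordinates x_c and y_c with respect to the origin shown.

x_c = 62.84 mm, y_c = 35.47 mm

vertical leg: A = 16 × 110 = 1760.00, centroid at (8.00, 55.00).
horizontal leg: A = 150 × 36 = 5400.00, centroid at (91.00, 18.00).
gusset: A = ½·76·68 = 2584.00, centroid at (41.33, 58.67).
ΣA = 9744.00 mm²
ΣAx_c = (1760.00)(8.00) + (5400.00)(91.00) + (2584.00)(41.33) = 612285.33 mm³
ΣAy_c = (1760.00)(55.00) + (5400.00)(18.00) + (2584.00)(58.67) = 345594.67 mm³
x_c = 612285.33 / 9744.00 = 62.84 mm
y_c = 345594.67 / 9744.00 = 35.47 mm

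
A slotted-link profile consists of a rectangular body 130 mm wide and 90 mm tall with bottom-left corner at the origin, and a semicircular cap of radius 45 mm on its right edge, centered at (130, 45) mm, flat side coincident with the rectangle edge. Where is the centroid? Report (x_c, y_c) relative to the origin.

rectangular body: A = 130 × 90 = 11700.00, centroid at (65.00, 45.00).
semicircular end: A = ½π·45² = 3180.86, centroid at (149.10, 45.00).
ΣA = 14880.86 mm²
ΣAx_c = (11700.00)(65.00) + (3180.86)(149.10) = 1234762.13 mm³
ΣAy_c = (11700.00)(45.00) + (3180.86)(45.00) = 669638.82 mm³
x_c = 1234762.13 / 14880.86 = 82.98 mm
y_c = 669638.82 / 14880.86 = 45.00 mm

x_c = 82.98 mm, y_c = 45.00 mm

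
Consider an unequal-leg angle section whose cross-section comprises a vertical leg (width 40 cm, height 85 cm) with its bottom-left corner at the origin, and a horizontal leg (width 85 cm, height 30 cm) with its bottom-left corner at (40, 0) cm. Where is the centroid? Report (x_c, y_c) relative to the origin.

x_c = 46.79 cm, y_c = 30.71 cm

vertical leg: A = 40 × 85 = 3400.00, centroid at (20.00, 42.50).
horizontal leg: A = 85 × 30 = 2550.00, centroid at (82.50, 15.00).
ΣA = 5950.00 cm²
ΣAx_c = (3400.00)(20.00) + (2550.00)(82.50) = 278375.00 cm³
ΣAy_c = (3400.00)(42.50) + (2550.00)(15.00) = 182750.00 cm³
x_c = 278375.00 / 5950.00 = 46.79 cm
y_c = 182750.00 / 5950.00 = 30.71 cm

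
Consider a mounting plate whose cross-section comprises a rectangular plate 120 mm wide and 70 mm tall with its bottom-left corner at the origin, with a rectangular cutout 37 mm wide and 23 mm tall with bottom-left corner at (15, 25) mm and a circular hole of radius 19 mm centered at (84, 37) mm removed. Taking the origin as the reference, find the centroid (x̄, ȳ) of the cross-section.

x̄ = 59.27 mm, ȳ = 34.45 mm

plate: A = 120 × 70 = 8400.00, centroid at (60.00, 35.00).
hole 1: A = −(37 × 23) = -851.00, centroid at (33.50, 36.50).
hole 2: A = −π·19² = -1134.11, centroid at (84.00, 37.00).
ΣA = 6414.89 mm², ΣAx̄ = 380225.84 mm³, ΣAȳ = 220976.25 mm³.
x̄ = 380225.84/6414.89 = 59.27 mm; ȳ = 220976.25/6414.89 = 34.45 mm.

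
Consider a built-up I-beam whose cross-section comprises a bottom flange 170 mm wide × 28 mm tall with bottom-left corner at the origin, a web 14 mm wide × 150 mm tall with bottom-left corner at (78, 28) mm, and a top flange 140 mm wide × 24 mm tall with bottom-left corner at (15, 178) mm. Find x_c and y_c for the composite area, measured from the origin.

x_c = 85.00 mm, y_c = 90.15 mm

Part | A | x̄ᵢ | ȳᵢ | A·x̄ᵢ | A·ȳᵢ
bottom flange | 4760.00 | 85.00 | 14.00 | 404600.00 | 66640.00
web | 2100.00 | 85.00 | 103.00 | 178500.00 | 216300.00
top flange | 3360.00 | 85.00 | 190.00 | 285600.00 | 638400.00
Σ | 10220.00 |  |  | 868700.00 | 921340.00
x_c = 868700.00 / 10220.00 = 85.00 mm
y_c = 921340.00 / 10220.00 = 90.15 mm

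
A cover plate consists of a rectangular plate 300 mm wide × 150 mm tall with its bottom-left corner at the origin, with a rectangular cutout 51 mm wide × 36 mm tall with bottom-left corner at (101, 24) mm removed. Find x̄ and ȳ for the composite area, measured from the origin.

Part | A | x̄ᵢ | ȳᵢ | A·x̄ᵢ | A·ȳᵢ
plate | 45000.00 | 150.00 | 75.00 | 6750000.00 | 3375000.00
hole | -1836.00 | 126.50 | 42.00 | -232254.00 | -77112.00
Σ | 43164.00 |  |  | 6517746.00 | 3297888.00
x̄ = 6517746.00 / 43164.00 = 151.00 mm
ȳ = 3297888.00 / 43164.00 = 76.40 mm

x̄ = 151.00 mm, ȳ = 76.40 mm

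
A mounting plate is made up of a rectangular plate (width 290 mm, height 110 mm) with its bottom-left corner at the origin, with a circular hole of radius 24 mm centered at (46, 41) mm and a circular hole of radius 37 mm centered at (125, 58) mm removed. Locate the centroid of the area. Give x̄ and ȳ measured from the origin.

plate: A = 290 × 110 = 31900.00, centroid at (145.00, 55.00).
hole 1: A = −π·24² = -1809.56, centroid at (46.00, 41.00).
hole 2: A = −π·37² = -4300.84, centroid at (125.00, 58.00).
ΣA = 25789.60 mm²
ΣAx̄ = (31900.00)(145.00) + (-1809.56)(46.00) + (-4300.84)(125.00) = 4004655.32 mm³
ΣAȳ = (31900.00)(55.00) + (-1809.56)(41.00) + (-4300.84)(58.00) = 1430859.41 mm³
x̄ = 4004655.32 / 25789.60 = 155.28 mm
ȳ = 1430859.41 / 25789.60 = 55.48 mm

x̄ = 155.28 mm, ȳ = 55.48 mm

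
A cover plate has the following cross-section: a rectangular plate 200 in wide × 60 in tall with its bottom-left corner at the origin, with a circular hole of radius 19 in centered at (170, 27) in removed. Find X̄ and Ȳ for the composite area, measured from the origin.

X̄ = 92.69 in, Ȳ = 30.31 in

plate: A = 200 × 60 = 12000.00, centroid at (100.00, 30.00).
hole: A = −π·19² = -1134.11, centroid at (170.00, 27.00).
ΣA = 10865.89 in², ΣAX̄ = 1007200.46 in³, ΣAȲ = 329378.90 in³.
X̄ = 1007200.46/10865.89 = 92.69 in; Ȳ = 329378.90/10865.89 = 30.31 in.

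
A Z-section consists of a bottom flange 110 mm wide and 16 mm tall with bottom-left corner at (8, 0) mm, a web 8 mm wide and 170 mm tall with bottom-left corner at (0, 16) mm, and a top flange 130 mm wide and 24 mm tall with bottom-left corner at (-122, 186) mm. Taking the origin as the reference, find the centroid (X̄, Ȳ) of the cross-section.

bottom flange: A = 110 × 16 = 1760.00, centroid at (63.00, 8.00).
web: A = 8 × 170 = 1360.00, centroid at (4.00, 101.00).
top flange: A = 130 × 24 = 3120.00, centroid at (-57.00, 198.00).
ΣA = 6240.00 mm²
ΣAX̄ = (1760.00)(63.00) + (1360.00)(4.00) + (3120.00)(-57.00) = -61520.00 mm³
ΣAȲ = (1760.00)(8.00) + (1360.00)(101.00) + (3120.00)(198.00) = 769200.00 mm³
X̄ = -61520.00 / 6240.00 = -9.86 mm
Ȳ = 769200.00 / 6240.00 = 123.27 mm

X̄ = -9.86 mm, Ȳ = 123.27 mm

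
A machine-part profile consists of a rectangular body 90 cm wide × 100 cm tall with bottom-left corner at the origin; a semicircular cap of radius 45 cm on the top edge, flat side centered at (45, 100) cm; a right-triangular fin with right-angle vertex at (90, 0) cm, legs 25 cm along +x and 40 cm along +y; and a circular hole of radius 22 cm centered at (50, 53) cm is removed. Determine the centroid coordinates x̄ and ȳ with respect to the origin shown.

x̄ = 46.71 cm, ȳ = 67.64 cm

Part | A | x̄ᵢ | ȳᵢ | A·x̄ᵢ | A·ȳᵢ
rectangular body | 9000.00 | 45.00 | 50.00 | 405000.00 | 450000.00
semicircular top | 3180.86 | 45.00 | 119.10 | 143138.82 | 378836.26
triangular fin | 500.00 | 98.33 | 13.33 | 49166.67 | 6666.67
hole | -1520.53 | 50.00 | 53.00 | -76026.54 | -80588.13
Σ | 11160.33 |  |  | 521278.94 | 754914.79
x̄ = 521278.94 / 11160.33 = 46.71 cm
ȳ = 754914.79 / 11160.33 = 67.64 cm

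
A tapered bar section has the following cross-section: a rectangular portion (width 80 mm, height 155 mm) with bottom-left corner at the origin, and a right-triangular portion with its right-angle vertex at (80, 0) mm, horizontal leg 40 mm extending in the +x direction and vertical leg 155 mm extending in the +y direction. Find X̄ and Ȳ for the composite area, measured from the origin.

rectangular portion: A = 80 × 155 = 12400.00, centroid at (40.00, 77.50).
triangular portion: A = ½·40·155 = 3100.00, centroid at (93.33, 51.67).
ΣA = 15500.00 mm²
ΣAX̄ = (12400.00)(40.00) + (3100.00)(93.33) = 785333.33 mm³
ΣAȲ = (12400.00)(77.50) + (3100.00)(51.67) = 1121166.67 mm³
X̄ = 785333.33 / 15500.00 = 50.67 mm
Ȳ = 1121166.67 / 15500.00 = 72.33 mm

X̄ = 50.67 mm, Ȳ = 72.33 mm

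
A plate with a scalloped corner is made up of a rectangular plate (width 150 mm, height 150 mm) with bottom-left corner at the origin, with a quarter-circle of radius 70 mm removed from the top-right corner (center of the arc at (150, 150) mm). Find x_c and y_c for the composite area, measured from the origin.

x_c = 65.65 mm, y_c = 65.65 mm

Part | A | x̄ᵢ | ȳᵢ | A·x̄ᵢ | A·ȳᵢ
plate | 22500.00 | 75.00 | 75.00 | 1687500.00 | 1687500.00
removed quarter-circle | -3848.45 | 120.29 | 120.29 | -462934.32 | -462934.32
Σ | 18651.55 |  |  | 1224565.68 | 1224565.68
x_c = 1224565.68 / 18651.55 = 65.65 mm
y_c = 1224565.68 / 18651.55 = 65.65 mm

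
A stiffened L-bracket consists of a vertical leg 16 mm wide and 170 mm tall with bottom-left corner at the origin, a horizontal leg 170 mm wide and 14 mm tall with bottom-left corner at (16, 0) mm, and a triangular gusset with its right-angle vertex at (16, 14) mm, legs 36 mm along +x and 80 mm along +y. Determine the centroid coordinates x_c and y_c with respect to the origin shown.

vertical leg: A = 16 × 170 = 2720.00, centroid at (8.00, 85.00).
horizontal leg: A = 170 × 14 = 2380.00, centroid at (101.00, 7.00).
gusset: A = ½·36·80 = 1440.00, centroid at (28.00, 40.67).
ΣA = 6540.00 mm²
ΣAx_c = (2720.00)(8.00) + (2380.00)(101.00) + (1440.00)(28.00) = 302460.00 mm³
ΣAy_c = (2720.00)(85.00) + (2380.00)(7.00) + (1440.00)(40.67) = 306420.00 mm³
x_c = 302460.00 / 6540.00 = 46.25 mm
y_c = 306420.00 / 6540.00 = 46.85 mm

x_c = 46.25 mm, y_c = 46.85 mm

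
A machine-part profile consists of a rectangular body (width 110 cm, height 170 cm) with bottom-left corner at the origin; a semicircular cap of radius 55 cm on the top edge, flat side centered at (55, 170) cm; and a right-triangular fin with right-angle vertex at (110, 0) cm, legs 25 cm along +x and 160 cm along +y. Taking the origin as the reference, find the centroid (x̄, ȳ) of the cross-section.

x̄ = 59.98 cm, ȳ = 102.74 cm

Part | A | x̄ᵢ | ȳᵢ | A·x̄ᵢ | A·ȳᵢ
rectangular body | 18700.00 | 55.00 | 85.00 | 1028500.00 | 1589500.00
semicircular top | 4751.66 | 55.00 | 193.34 | 261341.24 | 918698.68
triangular fin | 2000.00 | 118.33 | 53.33 | 236666.67 | 106666.67
Σ | 25451.66 |  |  | 1526507.91 | 2614865.34
x̄ = 1526507.91 / 25451.66 = 59.98 cm
ȳ = 2614865.34 / 25451.66 = 102.74 cm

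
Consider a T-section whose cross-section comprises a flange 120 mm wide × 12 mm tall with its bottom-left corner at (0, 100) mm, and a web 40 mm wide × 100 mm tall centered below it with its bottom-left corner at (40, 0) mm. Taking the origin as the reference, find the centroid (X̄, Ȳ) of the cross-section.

web: A = 40 × 100 = 4000.00, centroid at (60.00, 50.00).
flange: A = 120 × 12 = 1440.00, centroid at (60.00, 106.00).
ΣA = 5440.00 mm², ΣAX̄ = 326400.00 mm³, ΣAȲ = 352640.00 mm³.
X̄ = 326400.00/5440.00 = 60.00 mm; Ȳ = 352640.00/5440.00 = 64.82 mm.

X̄ = 60.00 mm, Ȳ = 64.82 mm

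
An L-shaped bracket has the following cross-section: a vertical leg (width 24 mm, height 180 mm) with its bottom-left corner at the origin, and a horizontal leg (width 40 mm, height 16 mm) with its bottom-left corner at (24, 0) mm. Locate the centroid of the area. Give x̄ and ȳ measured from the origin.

x̄ = 16.13 mm, ȳ = 79.42 mm

vertical leg: A = 24 × 180 = 4320.00, centroid at (12.00, 90.00).
horizontal leg: A = 40 × 16 = 640.00, centroid at (44.00, 8.00).
ΣA = 4960.00 mm², ΣAx̄ = 80000.00 mm³, ΣAȳ = 393920.00 mm³.
x̄ = 80000.00/4960.00 = 16.13 mm; ȳ = 393920.00/4960.00 = 79.42 mm.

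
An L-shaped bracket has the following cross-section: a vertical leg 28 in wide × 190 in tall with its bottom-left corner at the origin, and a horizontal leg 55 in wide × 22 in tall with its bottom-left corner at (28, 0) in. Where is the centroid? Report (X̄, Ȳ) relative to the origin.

vertical leg: A = 28 × 190 = 5320.00, centroid at (14.00, 95.00).
horizontal leg: A = 55 × 22 = 1210.00, centroid at (55.50, 11.00).
ΣA = 6530.00 in²
ΣAX̄ = (5320.00)(14.00) + (1210.00)(55.50) = 141635.00 in³
ΣAȲ = (5320.00)(95.00) + (1210.00)(11.00) = 518710.00 in³
X̄ = 141635.00 / 6530.00 = 21.69 in
Ȳ = 518710.00 / 6530.00 = 79.43 in

X̄ = 21.69 in, Ȳ = 79.43 in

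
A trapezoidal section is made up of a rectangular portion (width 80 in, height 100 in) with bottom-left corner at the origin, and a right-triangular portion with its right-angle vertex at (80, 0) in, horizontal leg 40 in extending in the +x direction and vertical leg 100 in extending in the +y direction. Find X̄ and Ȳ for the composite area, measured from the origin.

X̄ = 50.67 in, Ȳ = 46.67 in

Part | A | x̄ᵢ | ȳᵢ | A·x̄ᵢ | A·ȳᵢ
rectangular portion | 8000.00 | 40.00 | 50.00 | 320000.00 | 400000.00
triangular portion | 2000.00 | 93.33 | 33.33 | 186666.67 | 66666.67
Σ | 10000.00 |  |  | 506666.67 | 466666.67
X̄ = 506666.67 / 10000.00 = 50.67 in
Ȳ = 466666.67 / 10000.00 = 46.67 in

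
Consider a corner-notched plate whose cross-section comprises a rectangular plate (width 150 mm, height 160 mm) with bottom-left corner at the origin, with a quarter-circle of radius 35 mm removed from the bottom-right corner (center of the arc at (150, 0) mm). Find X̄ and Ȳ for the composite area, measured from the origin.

plate: A = 150 × 160 = 24000.00, centroid at (75.00, 80.00).
removed quarter-circle: A = −¼π·35² = -962.11, centroid at (135.15, 14.85).
ΣA = 23037.89 mm², ΣAX̄ = 1669974.75 mm³, ΣAȲ = 1905708.33 mm³.
X̄ = 1669974.75/23037.89 = 72.49 mm; Ȳ = 1905708.33/23037.89 = 82.72 mm.

X̄ = 72.49 mm, Ȳ = 82.72 mm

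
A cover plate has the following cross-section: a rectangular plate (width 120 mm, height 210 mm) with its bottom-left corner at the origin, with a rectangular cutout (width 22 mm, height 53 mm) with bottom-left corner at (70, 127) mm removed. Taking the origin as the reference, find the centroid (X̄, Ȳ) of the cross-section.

X̄ = 58.98 mm, Ȳ = 102.65 mm

plate: A = 120 × 210 = 25200.00, centroid at (60.00, 105.00).
hole: A = −(22 × 53) = -1166.00, centroid at (81.00, 153.50).
ΣA = 24034.00 mm²
ΣAX̄ = (25200.00)(60.00) + (-1166.00)(81.00) = 1417554.00 mm³
ΣAȲ = (25200.00)(105.00) + (-1166.00)(153.50) = 2467019.00 mm³
X̄ = 1417554.00 / 24034.00 = 58.98 mm
Ȳ = 2467019.00 / 24034.00 = 102.65 mm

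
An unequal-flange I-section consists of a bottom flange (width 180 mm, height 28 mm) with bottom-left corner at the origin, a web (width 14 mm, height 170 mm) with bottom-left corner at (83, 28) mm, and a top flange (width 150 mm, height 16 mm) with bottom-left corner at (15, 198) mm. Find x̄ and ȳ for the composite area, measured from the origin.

Part | A | x̄ᵢ | ȳᵢ | A·x̄ᵢ | A·ȳᵢ
bottom flange | 5040.00 | 90.00 | 14.00 | 453600.00 | 70560.00
web | 2380.00 | 90.00 | 113.00 | 214200.00 | 268940.00
top flange | 2400.00 | 90.00 | 206.00 | 216000.00 | 494400.00
Σ | 9820.00 |  |  | 883800.00 | 833900.00
x̄ = 883800.00 / 9820.00 = 90.00 mm
ȳ = 833900.00 / 9820.00 = 84.92 mm

x̄ = 90.00 mm, ȳ = 84.92 mm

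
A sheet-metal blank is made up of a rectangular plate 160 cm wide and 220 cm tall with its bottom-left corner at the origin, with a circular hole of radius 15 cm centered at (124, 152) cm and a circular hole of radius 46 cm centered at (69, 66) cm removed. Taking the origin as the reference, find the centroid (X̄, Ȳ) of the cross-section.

Part | A | x̄ᵢ | ȳᵢ | A·x̄ᵢ | A·ȳᵢ
plate | 35200.00 | 80.00 | 110.00 | 2816000.00 | 3872000.00
hole 1 | -706.86 | 124.00 | 152.00 | -87650.44 | -107442.47
hole 2 | -6647.61 | 69.00 | 66.00 | -458685.09 | -438742.26
Σ | 27845.53 |  |  | 2269664.47 | 3325815.27
X̄ = 2269664.47 / 27845.53 = 81.51 cm
Ȳ = 3325815.27 / 27845.53 = 119.44 cm

X̄ = 81.51 cm, Ȳ = 119.44 cm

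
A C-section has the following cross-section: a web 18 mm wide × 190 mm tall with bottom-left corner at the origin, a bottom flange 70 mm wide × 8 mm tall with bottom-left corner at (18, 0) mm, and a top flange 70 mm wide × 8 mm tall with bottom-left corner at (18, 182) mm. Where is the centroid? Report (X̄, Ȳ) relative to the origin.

X̄ = 19.85 mm, Ȳ = 95.00 mm

Part | A | x̄ᵢ | ȳᵢ | A·x̄ᵢ | A·ȳᵢ
web | 3420.00 | 9.00 | 95.00 | 30780.00 | 324900.00
bottom flange | 560.00 | 53.00 | 4.00 | 29680.00 | 2240.00
top flange | 560.00 | 53.00 | 186.00 | 29680.00 | 104160.00
Σ | 4540.00 |  |  | 90140.00 | 431300.00
X̄ = 90140.00 / 4540.00 = 19.85 mm
Ȳ = 431300.00 / 4540.00 = 95.00 mm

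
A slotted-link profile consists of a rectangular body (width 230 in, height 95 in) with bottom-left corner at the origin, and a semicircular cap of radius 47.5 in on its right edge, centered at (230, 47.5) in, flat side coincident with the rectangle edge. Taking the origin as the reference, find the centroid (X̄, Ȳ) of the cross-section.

rectangular body: A = 230 × 95 = 21850.00, centroid at (115.00, 47.50).
semicircular end: A = ½π·47.5² = 3544.11, centroid at (250.16, 47.50).
ΣA = 25394.11 in², ΣAX̄ = 3399343.04 in³, ΣAȲ = 1206220.19 in³.
X̄ = 3399343.04/25394.11 = 133.86 in; Ȳ = 1206220.19/25394.11 = 47.50 in.

X̄ = 133.86 in, Ȳ = 47.50 in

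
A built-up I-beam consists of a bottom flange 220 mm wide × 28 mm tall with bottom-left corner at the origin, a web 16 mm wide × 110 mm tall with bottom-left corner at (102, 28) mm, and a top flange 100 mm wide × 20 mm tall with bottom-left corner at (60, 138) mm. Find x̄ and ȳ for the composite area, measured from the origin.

x̄ = 110.00 mm, ȳ = 53.26 mm

Part | A | x̄ᵢ | ȳᵢ | A·x̄ᵢ | A·ȳᵢ
bottom flange | 6160.00 | 110.00 | 14.00 | 677600.00 | 86240.00
web | 1760.00 | 110.00 | 83.00 | 193600.00 | 146080.00
top flange | 2000.00 | 110.00 | 148.00 | 220000.00 | 296000.00
Σ | 9920.00 |  |  | 1091200.00 | 528320.00
x̄ = 1091200.00 / 9920.00 = 110.00 mm
ȳ = 528320.00 / 9920.00 = 53.26 mm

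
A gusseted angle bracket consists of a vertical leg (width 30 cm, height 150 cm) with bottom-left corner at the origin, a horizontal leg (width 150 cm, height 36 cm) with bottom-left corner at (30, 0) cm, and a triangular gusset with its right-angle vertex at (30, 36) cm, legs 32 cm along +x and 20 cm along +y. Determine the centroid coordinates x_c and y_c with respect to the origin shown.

Part | A | x̄ᵢ | ȳᵢ | A·x̄ᵢ | A·ȳᵢ
vertical leg | 4500.00 | 15.00 | 75.00 | 67500.00 | 337500.00
horizontal leg | 5400.00 | 105.00 | 18.00 | 567000.00 | 97200.00
gusset | 320.00 | 40.67 | 42.67 | 13013.33 | 13653.33
Σ | 10220.00 |  |  | 647513.33 | 448353.33
x_c = 647513.33 / 10220.00 = 63.36 cm
y_c = 448353.33 / 10220.00 = 43.87 cm

x_c = 63.36 cm, y_c = 43.87 cm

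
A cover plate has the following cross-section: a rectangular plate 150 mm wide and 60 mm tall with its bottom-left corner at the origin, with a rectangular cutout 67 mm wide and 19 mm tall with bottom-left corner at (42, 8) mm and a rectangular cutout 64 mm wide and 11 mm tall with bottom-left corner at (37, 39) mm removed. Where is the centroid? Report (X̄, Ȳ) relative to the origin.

X̄ = 75.51 mm, Ȳ = 30.81 mm

plate: A = 150 × 60 = 9000.00, centroid at (75.00, 30.00).
hole 1: A = −(67 × 19) = -1273.00, centroid at (75.50, 17.50).
hole 2: A = −(64 × 11) = -704.00, centroid at (69.00, 44.50).
ΣA = 7023.00 mm²
ΣAX̄ = (9000.00)(75.00) + (-1273.00)(75.50) + (-704.00)(69.00) = 530312.50 mm³
ΣAȲ = (9000.00)(30.00) + (-1273.00)(17.50) + (-704.00)(44.50) = 216394.50 mm³
X̄ = 530312.50 / 7023.00 = 75.51 mm
Ȳ = 216394.50 / 7023.00 = 30.81 mm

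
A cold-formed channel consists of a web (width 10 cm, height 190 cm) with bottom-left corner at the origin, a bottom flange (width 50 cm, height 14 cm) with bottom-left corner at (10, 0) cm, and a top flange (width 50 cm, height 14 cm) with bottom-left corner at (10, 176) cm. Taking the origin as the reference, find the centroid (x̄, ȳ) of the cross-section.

Part | A | x̄ᵢ | ȳᵢ | A·x̄ᵢ | A·ȳᵢ
web | 1900.00 | 5.00 | 95.00 | 9500.00 | 180500.00
bottom flange | 700.00 | 35.00 | 7.00 | 24500.00 | 4900.00
top flange | 700.00 | 35.00 | 183.00 | 24500.00 | 128100.00
Σ | 3300.00 |  |  | 58500.00 | 313500.00
x̄ = 58500.00 / 3300.00 = 17.73 cm
ȳ = 313500.00 / 3300.00 = 95.00 cm

x̄ = 17.73 cm, ȳ = 95.00 cm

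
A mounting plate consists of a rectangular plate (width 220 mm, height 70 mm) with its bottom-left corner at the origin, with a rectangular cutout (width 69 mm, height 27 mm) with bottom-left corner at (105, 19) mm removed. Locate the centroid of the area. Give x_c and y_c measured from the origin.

x_c = 105.94 mm, y_c = 35.34 mm

plate: A = 220 × 70 = 15400.00, centroid at (110.00, 35.00).
hole: A = −(69 × 27) = -1863.00, centroid at (139.50, 32.50).
ΣA = 13537.00 mm²
ΣAx_c = (15400.00)(110.00) + (-1863.00)(139.50) = 1434111.50 mm³
ΣAy_c = (15400.00)(35.00) + (-1863.00)(32.50) = 478452.50 mm³
x_c = 1434111.50 / 13537.00 = 105.94 mm
y_c = 478452.50 / 13537.00 = 35.34 mm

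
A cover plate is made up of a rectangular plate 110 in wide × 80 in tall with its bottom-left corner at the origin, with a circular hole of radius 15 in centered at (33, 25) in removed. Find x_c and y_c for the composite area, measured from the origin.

plate: A = 110 × 80 = 8800.00, centroid at (55.00, 40.00).
hole: A = −π·15² = -706.86, centroid at (33.00, 25.00).
ΣA = 8093.14 in², ΣAx_c = 460673.67 in³, ΣAy_c = 334328.54 in³.
x_c = 460673.67/8093.14 = 56.92 in; y_c = 334328.54/8093.14 = 41.31 in.

x_c = 56.92 in, y_c = 41.31 in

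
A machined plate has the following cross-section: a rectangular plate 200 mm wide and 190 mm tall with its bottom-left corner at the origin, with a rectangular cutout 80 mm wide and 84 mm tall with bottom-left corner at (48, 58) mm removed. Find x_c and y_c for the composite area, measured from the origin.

x_c = 102.58 mm, y_c = 93.93 mm

plate: A = 200 × 190 = 38000.00, centroid at (100.00, 95.00).
hole: A = −(80 × 84) = -6720.00, centroid at (88.00, 100.00).
ΣA = 31280.00 mm², ΣAx_c = 3208640.00 mm³, ΣAy_c = 2938000.00 mm³.
x_c = 3208640.00/31280.00 = 102.58 mm; y_c = 2938000.00/31280.00 = 93.93 mm.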